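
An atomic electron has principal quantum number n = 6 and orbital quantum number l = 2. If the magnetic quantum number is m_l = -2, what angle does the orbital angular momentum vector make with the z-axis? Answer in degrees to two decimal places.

θ ≈ 144.74°

|L| = ℏ√(l(l+1)) = √6 ℏ.
L_z = m_l ℏ = −2ℏ.
cos θ = L_z/|L| = -2/√6, so θ ≈ 144.74°.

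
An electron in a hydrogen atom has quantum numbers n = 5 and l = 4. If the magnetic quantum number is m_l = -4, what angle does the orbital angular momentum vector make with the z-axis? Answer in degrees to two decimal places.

θ ≈ 153.43°

|L|² = l(l+1)ℏ² = 20ℏ², so |L| = 2√5 ℏ.
L_z = m_l ℏ = −4ℏ.
cos θ = L_z/|L| = -4/√20, so θ ≈ 153.43°.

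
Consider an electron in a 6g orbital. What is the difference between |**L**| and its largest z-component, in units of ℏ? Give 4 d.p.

|L| − L_z,max ≈ 0.4721ℏ

6g means n = 6, l = 4.
|L| = 2√5 ℏ ≈ 4.4721ℏ, while L_z,max = lℏ = 4ℏ.
The difference is (2√5 − 4)ℏ ≈ 0.4721ℏ.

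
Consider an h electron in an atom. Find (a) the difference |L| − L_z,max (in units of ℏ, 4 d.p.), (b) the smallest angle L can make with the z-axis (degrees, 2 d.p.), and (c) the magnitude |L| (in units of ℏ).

|L|−L_z,max ≈ 0.4772ℏ; θ_min ≈ 24.09°; |L| = √30 ℏ ≈ 5.477ℏ

For an h orbital, l = 5.
|L| − L_z,max = (√30 − 5)ℏ ≈ 0.4772ℏ.
cos θ_min = 5/√30, so θ_min ≈ 24.09°.
|L| = ℏ√(5·6) = √30 ℏ ≈ 5.477ℏ.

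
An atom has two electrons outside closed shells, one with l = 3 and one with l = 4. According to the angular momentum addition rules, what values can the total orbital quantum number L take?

The total orbital quantum number L ranges from |l₁ − l₂| to l₁ + l₂ in integer steps.
Allowed values: L = 1, 2, 3, 4, 5, 6, 7.

L = 1, 2, 3, 4, 5, 6, 7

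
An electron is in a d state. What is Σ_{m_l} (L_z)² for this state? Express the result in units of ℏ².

Σ(L_z)² = 10 ℏ²

D corresponds to l = 2.
m_l runs from −2 to 2, i.e. {-2, -1, 0, 1, 2}.
Σ m_l² = 2·(1 + 4) = 10.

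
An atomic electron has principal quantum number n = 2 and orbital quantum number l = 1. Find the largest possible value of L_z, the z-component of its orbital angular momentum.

L_z = m_l ℏ with m_l ∈ {−1, …, 1}; the maximum is m_l = 1.

L_z,max = 1ℏ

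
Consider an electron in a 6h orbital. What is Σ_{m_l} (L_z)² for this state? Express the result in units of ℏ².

Σ(L_z)² = 110 ℏ²

For 6h, l = 5.
m_l ∈ {-5, -4, -3, -2, -1, 0, 1, 2, 3, 4, 5}.
Σ m_l² = l(l+1)(2l+1)/3 = 5·6·11/3 = 110.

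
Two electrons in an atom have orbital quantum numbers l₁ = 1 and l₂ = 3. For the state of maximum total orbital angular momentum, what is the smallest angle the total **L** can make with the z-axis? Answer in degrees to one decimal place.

θ_min ≈ 26.6°

L runs from |1 − 3| = 2 to 1 + 3 = 4.
L ∈ {2, 3, 4}.
The maximum is L = 4, with |L_tot| = ℏ√(4·5) = 2√5 ℏ.
The minimum angle with z is arccos(4/√20) ≈ 26.6°.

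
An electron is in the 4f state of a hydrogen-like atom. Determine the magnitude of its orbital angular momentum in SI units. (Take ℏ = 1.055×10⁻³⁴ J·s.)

|L| = 3.655×10⁻³⁴ J·s

The 4f subshell has l = 3.
|L| = ℏ√(l(l+1)) = ℏ√(3·4) = 2√3 ℏ
Numerically, |L| = 3.464 × (1.055×10⁻³⁴ J·s) = 3.655×10⁻³⁴ J·s.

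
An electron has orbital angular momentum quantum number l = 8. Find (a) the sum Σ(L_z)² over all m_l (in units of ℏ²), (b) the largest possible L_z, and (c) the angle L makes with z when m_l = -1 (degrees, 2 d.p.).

Σ(L_z)² = 408 ℏ²; L_z,max = 8ℏ; θ(m_l=-1) ≈ 96.77°

Σ m_l² = 408, so Σ(L_z)² = 408 ℏ².
L_z,max = lℏ = 8ℏ.
For m_l = -1: cos θ = -1/√72, θ ≈ 96.77°.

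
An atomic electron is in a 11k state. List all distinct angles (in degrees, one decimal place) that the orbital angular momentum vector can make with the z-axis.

The 11k subshell has l = 7.
|L|² = l(l+1)ℏ² = 56ℏ², so |L| = 2√14 ℏ.
cos θ = m_l/√56 for each m_l ∈ {-7, -6, -5, -4, -3, -2, -1, 0, 1, 2, 3, 4, 5, 6, 7}.

θ ∈ {20.7°, 36.7°, 48.1°, 57.7°, 66.4°, 74.5°, 82.3°, 90.0°, 97.7°, 105.5°, 113.6°, 122.3°, 131.9°, 143.3°, 159.3°}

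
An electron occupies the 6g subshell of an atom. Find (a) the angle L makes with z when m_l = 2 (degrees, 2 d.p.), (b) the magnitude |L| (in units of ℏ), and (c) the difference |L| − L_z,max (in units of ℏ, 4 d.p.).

θ(m_l=2) ≈ 63.43°; |L| = 2√5 ℏ ≈ 4.472ℏ; |L|−L_z,max ≈ 0.4721ℏ

The 6g subshell has l = 4.
For m_l = 2: cos θ = 2/√20, θ ≈ 63.43°.
|L| = ℏ√(4·5) = 2√5 ℏ ≈ 4.472ℏ.
|L| − L_z,max = (2√5 − 4)ℏ ≈ 0.4721ℏ.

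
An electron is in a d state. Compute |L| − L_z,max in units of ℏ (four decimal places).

|L| − L_z,max ≈ 0.4495ℏ

For a d orbital, l = 2.
|L| = √6 ℏ ≈ 2.4495ℏ, while L_z,max = lℏ = 2ℏ.
The difference is (√6 − 2)ℏ ≈ 0.4495ℏ.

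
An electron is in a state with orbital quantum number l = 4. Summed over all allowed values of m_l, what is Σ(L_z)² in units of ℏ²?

m_l ∈ {-4, -3, -2, -1, 0, 1, 2, 3, 4}.
Σ m_l² = 2·(1 + 4 + 9 + 16) = 60.

Σ(L_z)² = 60 ℏ²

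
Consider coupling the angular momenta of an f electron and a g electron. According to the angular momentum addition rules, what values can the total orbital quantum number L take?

L = 1, 2, 3, 4, 5, 6, 7

The total orbital quantum number L ranges from |l₁ − l₂| to l₁ + l₂ in integer steps.
Allowed values: L = 1, 2, 3, 4, 5, 6, 7.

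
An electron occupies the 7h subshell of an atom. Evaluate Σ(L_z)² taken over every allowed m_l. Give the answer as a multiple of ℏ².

For 7h, l = 5.
m_l ∈ {-5, -4, -3, -2, -1, 0, 1, 2, 3, 4, 5}.
Σ m_l² = 2·(1 + 4 + 9 + 16 + 25) = 110.

Σ(L_z)² = 110 ℏ²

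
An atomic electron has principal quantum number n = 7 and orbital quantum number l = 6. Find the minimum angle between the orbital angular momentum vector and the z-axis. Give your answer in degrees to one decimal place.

|L|² = l(l+1)ℏ² = 42ℏ², so |L| = √42 ℏ.
The smallest angle corresponds to the largest L_z, i.e. m_l = l = 6, giving L_z = 6ℏ.
cos θ_min = 6/√42, so θ_min ≈ 22.2°.

θ_min ≈ 22.2°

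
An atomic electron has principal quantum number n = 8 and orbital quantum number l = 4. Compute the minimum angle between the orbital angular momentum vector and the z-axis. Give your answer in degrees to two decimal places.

|L| = √(l(l+1)) ℏ = 2√5 ℏ.
The smallest angle corresponds to the largest L_z, i.e. m_l = l = 4, giving L_z = 4ℏ.
cos θ_min = 4/√20, so θ_min ≈ 26.57°.

θ_min ≈ 26.57°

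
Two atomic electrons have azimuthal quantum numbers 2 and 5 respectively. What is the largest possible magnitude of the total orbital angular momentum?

|L_tot|_max = 2√14 ℏ ≈ 7.483ℏ

L runs from |2 − 5| = 3 to 2 + 5 = 7.
Allowed values: L = 3, 4, 5, 6, 7.
The largest magnitude corresponds to L = 7: |L_tot| = ℏ√(7·8) = 2√14 ℏ.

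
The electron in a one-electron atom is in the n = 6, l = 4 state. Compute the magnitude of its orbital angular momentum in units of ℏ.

|L| = ℏ√(l(l+1)) = ℏ√(4·5) = 2√5 ℏ

|L| = 2√5 ℏ ≈ 4.472ℏ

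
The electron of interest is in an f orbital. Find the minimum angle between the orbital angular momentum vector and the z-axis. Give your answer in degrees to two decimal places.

θ_min ≈ 30.00°

The letter f corresponds to l = 3.
|L|² = l(l+1)ℏ² = 12ℏ², so |L| = 2√3 ℏ.
The smallest angle corresponds to the largest L_z, i.e. m_l = l = 3, giving L_z = 3ℏ.
cos θ_min = 3/√12, so θ_min ≈ 30.00°.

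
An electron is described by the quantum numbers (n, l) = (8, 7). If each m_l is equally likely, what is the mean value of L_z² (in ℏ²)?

The allowed m_l values are -7, -6, -5, -4, -3, -2, -1, 0, 1, 2, 3, 4, 5, 6, 7.
⟨L_z²⟩ = ℏ²·(Σ m_l²)/(2l+1) = ℏ²·280/15 = 18.67ℏ².

⟨L_z²⟩ = 18.67 ℏ²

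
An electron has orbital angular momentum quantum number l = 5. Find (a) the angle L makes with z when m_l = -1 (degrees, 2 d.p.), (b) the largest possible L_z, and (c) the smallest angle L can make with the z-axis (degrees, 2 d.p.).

θ(m_l=-1) ≈ 100.52°; L_z,max = 5ℏ; θ_min ≈ 24.09°

For m_l = -1: cos θ = -1/√30, θ ≈ 100.52°.
L_z,max = lℏ = 5ℏ.
cos θ_min = 5/√30, so θ_min ≈ 24.09°.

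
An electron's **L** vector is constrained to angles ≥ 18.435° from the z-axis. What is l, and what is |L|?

cos θ_min = l/√(l(l+1)) = √(l/(l+1)), so l/(l+1) = cos²(18.435°) = 0.9000.
l = cos²θ/sin²θ ≈ 9.
Then |L| = ℏ√(9·10) = 3√10 ℏ.

l = 9, |L| = 3√10 ℏ ≈ 9.487ℏ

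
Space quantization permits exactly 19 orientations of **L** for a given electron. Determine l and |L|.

l = 9, |L| = 3√10 ℏ ≈ 9.487ℏ

Since there are 2l+1 = 19 values of m_l, l = 9.
|L| = ℏ√(l(l+1)) = ℏ√(9·10) = 3√10 ℏ.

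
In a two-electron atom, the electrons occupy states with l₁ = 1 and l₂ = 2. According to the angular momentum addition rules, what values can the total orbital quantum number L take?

L = 1, 2, 3

The total orbital quantum number L ranges from |l₁ − l₂| to l₁ + l₂ in integer steps.
L ∈ {1, 2, 3}.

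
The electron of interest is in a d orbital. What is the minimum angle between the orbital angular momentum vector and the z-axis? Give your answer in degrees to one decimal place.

A d state has l = 2.
|L| = ℏ√(l(l+1)) = √6 ℏ.
The smallest angle corresponds to the largest L_z, i.e. m_l = l = 2, giving L_z = 2ℏ.
cos θ_min = 2/√6, so θ_min ≈ 35.3°.

θ_min ≈ 35.3°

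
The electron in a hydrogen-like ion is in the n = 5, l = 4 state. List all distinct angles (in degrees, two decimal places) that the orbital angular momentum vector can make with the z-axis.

θ ∈ {26.57°, 47.87°, 63.43°, 77.08°, 90.00°, 102.92°, 116.57°, 132.13°, 153.43°}

|L|² = l(l+1)ℏ² = 20ℏ², so |L| = 2√5 ℏ.
cos θ = m_l/√20 for each m_l ∈ {-4, -3, -2, -1, 0, 1, 2, 3, 4}.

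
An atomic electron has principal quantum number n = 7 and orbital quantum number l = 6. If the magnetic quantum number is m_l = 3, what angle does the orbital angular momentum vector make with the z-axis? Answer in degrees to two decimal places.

|L|² = l(l+1)ℏ² = 42ℏ², so |L| = √42 ℏ.
L_z = m_l ℏ = 3ℏ.
cos θ = L_z/|L| = 3/√42, so θ ≈ 62.42°.

θ ≈ 62.42°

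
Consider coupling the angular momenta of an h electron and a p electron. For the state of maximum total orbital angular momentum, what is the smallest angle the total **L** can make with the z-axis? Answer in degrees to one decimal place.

The total orbital quantum number L ranges from |l₁ − l₂| to l₁ + l₂ in integer steps.
So L can be 4, 5, 6.
The maximum is L = 6, with |L_tot| = ℏ√(6·7) = √42 ℏ.
The minimum angle with z is arccos(6/√42) ≈ 22.2°.

θ_min ≈ 22.2°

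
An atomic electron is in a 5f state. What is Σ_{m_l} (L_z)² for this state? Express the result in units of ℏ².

For 5f, l = 3.
The allowed m_l values are -3, -2, -1, 0, 1, 2, 3.
Summing m² from −3 to 3: Σ m_l² = 28.

Σ(L_z)² = 28 ℏ²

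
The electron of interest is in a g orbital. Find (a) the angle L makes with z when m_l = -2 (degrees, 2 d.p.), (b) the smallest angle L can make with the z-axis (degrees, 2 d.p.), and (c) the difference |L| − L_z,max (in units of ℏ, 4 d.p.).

The letter g corresponds to l = 4.
For m_l = -2: cos θ = -2/√20, θ ≈ 116.57°.
cos θ_min = 4/√20, so θ_min ≈ 26.57°.
|L| − L_z,max = (2√5 − 4)ℏ ≈ 0.4721ℏ.

θ(m_l=-2) ≈ 116.57°; θ_min ≈ 26.57°; |L|−L_z,max ≈ 0.4721ℏ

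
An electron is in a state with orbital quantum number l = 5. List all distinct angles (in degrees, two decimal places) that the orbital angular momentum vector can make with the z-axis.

θ ∈ {24.09°, 43.09°, 56.79°, 68.58°, 79.48°, 90.00°, 100.52°, 111.42°, 123.21°, 136.91°, 155.91°}

|L|² = l(l+1)ℏ² = 30ℏ², so |L| = √30 ℏ.
cos θ = m_l/√30 for each m_l ∈ {-5, -4, -3, -2, -1, 0, 1, 2, 3, 4, 5}.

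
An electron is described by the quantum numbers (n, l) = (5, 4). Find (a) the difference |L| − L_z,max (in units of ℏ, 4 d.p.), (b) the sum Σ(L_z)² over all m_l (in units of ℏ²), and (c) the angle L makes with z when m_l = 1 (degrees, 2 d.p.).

|L|−L_z,max ≈ 0.4721ℏ; Σ(L_z)² = 60 ℏ²; θ(m_l=1) ≈ 77.08°

|L| − L_z,max = (2√5 − 4)ℏ ≈ 0.4721ℏ.
Σ m_l² = 60, so Σ(L_z)² = 60 ℏ².
For m_l = 1: cos θ = 1/√20, θ ≈ 77.08°.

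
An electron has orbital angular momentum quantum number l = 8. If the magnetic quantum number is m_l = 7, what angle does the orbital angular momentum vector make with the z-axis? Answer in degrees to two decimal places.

|L| = ℏ√(l(l+1)) = 6√2 ℏ.
L_z = m_l ℏ = 7ℏ.
cos θ = L_z/|L| = 7/√72, so θ ≈ 34.42°.

θ ≈ 34.42°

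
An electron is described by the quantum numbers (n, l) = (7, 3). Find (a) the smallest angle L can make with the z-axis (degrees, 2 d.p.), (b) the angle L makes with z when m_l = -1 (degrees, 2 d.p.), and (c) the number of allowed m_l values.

cos θ_min = 3/√12, so θ_min ≈ 30.00°.
For m_l = -1: cos θ = -1/√12, θ ≈ 106.78°.
There are 2l+1 = 7 values of m_l.

θ_min ≈ 30.00°; θ(m_l=-1) ≈ 106.78°; 7 values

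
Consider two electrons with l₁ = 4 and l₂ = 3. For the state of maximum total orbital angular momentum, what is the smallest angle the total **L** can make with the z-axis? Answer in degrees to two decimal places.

θ_min ≈ 20.70°

Angular momentum addition gives L = |l₁ − l₂|, …, l₁ + l₂.
So L can be 1, 2, 3, 4, 5, 6, 7.
The maximum is L = 7, with |L_tot| = ℏ√(7·8) = 2√14 ℏ.
The minimum angle with z is arccos(7/√56) ≈ 20.70°.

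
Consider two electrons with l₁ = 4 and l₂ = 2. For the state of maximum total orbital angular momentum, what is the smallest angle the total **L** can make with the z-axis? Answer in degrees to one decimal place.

L runs from |4 − 2| = 2 to 4 + 2 = 6.
Allowed values: L = 2, 3, 4, 5, 6.
The maximum is L = 6, with |L_tot| = ℏ√(6·7) = √42 ℏ.
The minimum angle with z is arccos(6/√42) ≈ 22.2°.

θ_min ≈ 22.2°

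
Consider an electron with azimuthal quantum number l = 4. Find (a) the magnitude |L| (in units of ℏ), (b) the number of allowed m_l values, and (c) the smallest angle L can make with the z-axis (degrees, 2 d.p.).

|L| = ℏ√(4·5) = 2√5 ℏ ≈ 4.472ℏ.
There are 2l+1 = 9 values of m_l.
cos θ_min = 4/√20, so θ_min ≈ 26.57°.

|L| = 2√5 ℏ ≈ 4.472ℏ; 9 values; θ_min ≈ 26.57°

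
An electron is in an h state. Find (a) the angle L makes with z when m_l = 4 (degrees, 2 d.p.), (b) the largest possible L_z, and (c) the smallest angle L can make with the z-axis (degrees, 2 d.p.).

θ(m_l=4) ≈ 43.09°; L_z,max = 5ℏ; θ_min ≈ 24.09°

H corresponds to l = 5.
For m_l = 4: cos θ = 4/√30, θ ≈ 43.09°.
L_z,max = lℏ = 5ℏ.
cos θ_min = 5/√30, so θ_min ≈ 24.09°.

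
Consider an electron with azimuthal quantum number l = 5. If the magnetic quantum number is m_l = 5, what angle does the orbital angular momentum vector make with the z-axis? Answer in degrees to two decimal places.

θ ≈ 24.09°

|L|² = l(l+1)ℏ² = 30ℏ², so |L| = √30 ℏ.
L_z = m_l ℏ = 5ℏ.
cos θ = L_z/|L| = 5/√30, so θ ≈ 24.09°.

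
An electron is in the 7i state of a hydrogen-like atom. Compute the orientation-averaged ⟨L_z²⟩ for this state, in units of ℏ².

⟨L_z²⟩ = 14 ℏ²

7i means n = 7, l = 6.
The allowed m_l values are -6, -5, -4, -3, -2, -1, 0, 1, 2, 3, 4, 5, 6.
Average of L_z² over 13 states: 182/13 ℏ² = 14 ℏ².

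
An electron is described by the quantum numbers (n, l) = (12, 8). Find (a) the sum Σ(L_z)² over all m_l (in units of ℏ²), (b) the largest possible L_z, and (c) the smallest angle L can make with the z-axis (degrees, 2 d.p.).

Σ m_l² = 408, so Σ(L_z)² = 408 ℏ².
L_z,max = lℏ = 8ℏ.
cos θ_min = 8/√72, so θ_min ≈ 19.47°.

Σ(L_z)² = 408 ℏ²; L_z,max = 8ℏ; θ_min ≈ 19.47°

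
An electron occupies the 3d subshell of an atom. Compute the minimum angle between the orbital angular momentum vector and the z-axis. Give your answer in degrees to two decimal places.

The 3d subshell has l = 2.
|L| = ℏ√(l(l+1)) = √6 ℏ.
The smallest angle corresponds to the largest L_z, i.e. m_l = l = 2, giving L_z = 2ℏ.
cos θ_min = 2/√6, so θ_min ≈ 35.26°.

θ_min ≈ 35.26°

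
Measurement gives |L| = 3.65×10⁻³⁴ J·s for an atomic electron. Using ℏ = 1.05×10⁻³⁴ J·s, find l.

In units of ℏ, |L| ≈ 3.476.
Set l(l+1) = 12.08; the integer solution is l = 3.

l = 3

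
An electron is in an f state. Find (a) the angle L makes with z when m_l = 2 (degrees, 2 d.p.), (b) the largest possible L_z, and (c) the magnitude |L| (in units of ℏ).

For an f orbital, l = 3.
For m_l = 2: cos θ = 2/√12, θ ≈ 54.74°.
L_z,max = lℏ = 3ℏ.
|L| = ℏ√(3·4) = 2√3 ℏ ≈ 3.464ℏ.

θ(m_l=2) ≈ 54.74°; L_z,max = 3ℏ; |L| = 2√3 ℏ ≈ 3.464ℏ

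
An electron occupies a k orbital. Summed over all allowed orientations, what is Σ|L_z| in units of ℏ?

Σ|L_z| = 56 ℏ

The letter k corresponds to l = 7.
m_l runs from −7 to 7, i.e. {-7, -6, -5, -4, -3, -2, -1, 0, 1, 2, 3, 4, 5, 6, 7}.
Σ|m_l| = l(l+1) = 56.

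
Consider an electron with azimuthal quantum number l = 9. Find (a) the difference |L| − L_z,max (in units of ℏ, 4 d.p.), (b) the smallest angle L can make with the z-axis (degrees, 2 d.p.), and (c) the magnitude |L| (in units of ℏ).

|L| − L_z,max = (3√10 − 9)ℏ ≈ 0.4868ℏ.
cos θ_min = 9/√90, so θ_min ≈ 18.43°.
|L| = ℏ√(9·10) = 3√10 ℏ ≈ 9.487ℏ.

|L|−L_z,max ≈ 0.4868ℏ; θ_min ≈ 18.43°; |L| = 3√10 ℏ ≈ 9.487ℏ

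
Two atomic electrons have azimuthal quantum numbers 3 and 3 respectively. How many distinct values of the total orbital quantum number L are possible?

The total orbital quantum number L ranges from |l₁ − l₂| to l₁ + l₂ in integer steps.
Allowed values: L = 0, 1, 2, 3, 4, 5, 6.
That is 7 values.

7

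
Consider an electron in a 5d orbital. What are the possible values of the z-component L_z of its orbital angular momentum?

For 5d, l = 2.
L_z = m_l ℏ with m_l ranging from −l to +l in integer steps.
For l = 2: m_l ∈ {-2, -1, 0, 1, 2}.

L_z ∈ {−2ℏ, −ℏ, 0, ℏ, 2ℏ}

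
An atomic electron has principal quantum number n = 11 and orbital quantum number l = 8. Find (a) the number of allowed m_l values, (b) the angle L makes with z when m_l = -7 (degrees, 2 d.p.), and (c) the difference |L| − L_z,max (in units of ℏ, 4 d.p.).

17 values; θ(m_l=-7) ≈ 145.58°; |L|−L_z,max ≈ 0.4853ℏ

There are 2l+1 = 17 values of m_l.
For m_l = -7: cos θ = -7/√72, θ ≈ 145.58°.
|L| − L_z,max = (6√2 − 8)ℏ ≈ 0.4853ℏ.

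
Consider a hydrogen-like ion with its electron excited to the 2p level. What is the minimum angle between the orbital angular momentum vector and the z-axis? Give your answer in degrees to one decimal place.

The 2p level has l = 1.
|L| = ℏ√(l(l+1)) = √2 ℏ.
The smallest angle corresponds to the largest L_z, i.e. m_l = l = 1, giving L_z = 1ℏ.
cos θ_min = 1/√2, so θ_min ≈ 45.0°.

θ_min ≈ 45.0°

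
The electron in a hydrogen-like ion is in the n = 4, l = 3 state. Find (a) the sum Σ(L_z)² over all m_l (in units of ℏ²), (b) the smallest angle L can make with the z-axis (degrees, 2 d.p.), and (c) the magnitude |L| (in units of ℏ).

Σ(L_z)² = 28 ℏ²; θ_min ≈ 30.00°; |L| = 2√3 ℏ ≈ 3.464ℏ

Σ m_l² = 28, so Σ(L_z)² = 28 ℏ².
cos θ_min = 3/√12, so θ_min ≈ 30.00°.
|L| = ℏ√(3·4) = 2√3 ℏ ≈ 3.464ℏ.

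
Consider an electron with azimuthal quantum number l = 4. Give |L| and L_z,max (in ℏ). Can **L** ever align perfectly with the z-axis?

|L| = 2√5 ℏ ≈ 4.4721ℏ, while L_z,max = lℏ = 4ℏ.
Since |L| > L_z,max, the vector can never point exactly along z; the closest it comes is θ_min = arccos(4/√20) ≈ 26.6°.

No: L_z,max = 4ℏ < |L| = 2√5 ℏ ≈ 4.472ℏ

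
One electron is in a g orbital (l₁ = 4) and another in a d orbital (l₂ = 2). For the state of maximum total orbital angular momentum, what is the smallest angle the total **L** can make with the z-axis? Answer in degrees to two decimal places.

θ_min ≈ 22.21°

By the triangle rule, |l₁ − l₂| ≤ L ≤ l₁ + l₂.
Allowed values: L = 2, 3, 4, 5, 6.
The maximum is L = 6, with |L_tot| = ℏ√(6·7) = √42 ℏ.
The minimum angle with z is arccos(6/√42) ≈ 22.21°.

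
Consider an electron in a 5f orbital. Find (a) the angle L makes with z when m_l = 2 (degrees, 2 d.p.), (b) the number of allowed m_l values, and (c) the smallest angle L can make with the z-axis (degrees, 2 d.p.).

θ(m_l=2) ≈ 54.74°; 7 values; θ_min ≈ 30.00°

The 5f subshell has l = 3.
For m_l = 2: cos θ = 2/√12, θ ≈ 54.74°.
There are 2l+1 = 7 values of m_l.
cos θ_min = 3/√12, so θ_min ≈ 30.00°.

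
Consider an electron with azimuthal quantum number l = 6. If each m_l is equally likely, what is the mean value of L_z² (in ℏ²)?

⟨L_z²⟩ = 14 ℏ²

m_l runs from −6 to 6, i.e. {-6, -5, -4, -3, -2, -1, 0, 1, 2, 3, 4, 5, 6}.
Average of L_z² over 13 states: 182/13 ℏ² = 14 ℏ².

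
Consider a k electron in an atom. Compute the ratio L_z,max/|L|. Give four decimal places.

K corresponds to l = 7.
|L| = 2√14 ℏ ≈ 7.4833ℏ, while L_z,max = lℏ = 7ℏ.
L_z,max/|L| = 7/√56 = 0.9354.

L_z,max/|L| = 0.9354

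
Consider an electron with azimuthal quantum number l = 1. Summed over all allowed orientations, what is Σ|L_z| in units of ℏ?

m_l runs from −1 to 1, i.e. {-1, 0, 1}.
Σ|m_l| = 2·1(1+1)/2 = 2.

Σ|L_z| = 2 ℏ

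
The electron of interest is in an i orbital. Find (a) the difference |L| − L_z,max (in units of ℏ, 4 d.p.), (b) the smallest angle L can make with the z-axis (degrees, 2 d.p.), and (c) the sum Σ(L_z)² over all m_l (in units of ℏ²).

The letter i corresponds to l = 6.
|L| − L_z,max = (√42 − 6)ℏ ≈ 0.4807ℏ.
cos θ_min = 6/√42, so θ_min ≈ 22.21°.
Σ m_l² = 182, so Σ(L_z)² = 182 ℏ².

|L|−L_z,max ≈ 0.4807ℏ; θ_min ≈ 22.21°; Σ(L_z)² = 182 ℏ²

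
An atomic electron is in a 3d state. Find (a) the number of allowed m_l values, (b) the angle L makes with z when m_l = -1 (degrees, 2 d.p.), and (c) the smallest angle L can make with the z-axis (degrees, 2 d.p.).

The 3d subshell has l = 2.
There are 2l+1 = 5 values of m_l.
For m_l = -1: cos θ = -1/√6, θ ≈ 114.09°.
cos θ_min = 2/√6, so θ_min ≈ 35.26°.

5 values; θ(m_l=-1) ≈ 114.09°; θ_min ≈ 35.26°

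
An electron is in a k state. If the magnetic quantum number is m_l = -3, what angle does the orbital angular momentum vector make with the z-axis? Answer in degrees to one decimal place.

θ ≈ 113.6°

A k state has l = 7.
|L|² = l(l+1)ℏ² = 56ℏ², so |L| = 2√14 ℏ.
L_z = m_l ℏ = −3ℏ.
cos θ = L_z/|L| = -3/√56, so θ ≈ 113.6°.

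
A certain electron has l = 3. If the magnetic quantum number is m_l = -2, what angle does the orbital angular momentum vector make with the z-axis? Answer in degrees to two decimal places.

θ ≈ 125.26°

|L| = ℏ√(l(l+1)) = 2√3 ℏ.
L_z = m_l ℏ = −2ℏ.
cos θ = L_z/|L| = -2/√12, so θ ≈ 125.26°.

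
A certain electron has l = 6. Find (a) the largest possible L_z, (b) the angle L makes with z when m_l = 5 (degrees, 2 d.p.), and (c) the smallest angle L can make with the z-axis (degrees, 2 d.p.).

L_z,max = lℏ = 6ℏ.
For m_l = 5: cos θ = 5/√42, θ ≈ 39.51°.
cos θ_min = 6/√42, so θ_min ≈ 22.21°.

L_z,max = 6ℏ; θ(m_l=5) ≈ 39.51°; θ_min ≈ 22.21°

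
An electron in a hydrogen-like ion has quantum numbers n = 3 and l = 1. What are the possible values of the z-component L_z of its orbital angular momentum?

L_z = m_l ℏ with m_l ranging from −l to +l in integer steps.
For l = 1: m_l ∈ {-1, 0, 1}.

L_z ∈ {−ℏ, 0, ℏ}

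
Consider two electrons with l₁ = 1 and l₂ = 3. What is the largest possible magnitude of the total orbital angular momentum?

L runs from |1 − 3| = 2 to 1 + 3 = 4.
L ∈ {2, 3, 4}.
The largest magnitude corresponds to L = 4: |L_tot| = ℏ√(4·5) = 2√5 ℏ.

|L_tot|_max = 2√5 ℏ ≈ 4.472ℏ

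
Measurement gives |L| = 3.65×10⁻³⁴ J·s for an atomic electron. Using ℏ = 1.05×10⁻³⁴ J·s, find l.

|L|/ℏ = (3.65×10⁻³⁴)/(1.05×10⁻³⁴) ≈ 3.476.
Set l(l+1) = 12.08; the integer solution is l = 3.

l = 3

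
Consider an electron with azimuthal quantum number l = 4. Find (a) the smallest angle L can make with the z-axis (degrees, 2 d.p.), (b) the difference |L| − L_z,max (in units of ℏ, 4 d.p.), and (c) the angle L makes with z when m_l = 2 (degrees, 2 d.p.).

cos θ_min = 4/√20, so θ_min ≈ 26.57°.
|L| − L_z,max = (2√5 − 4)ℏ ≈ 0.4721ℏ.
For m_l = 2: cos θ = 2/√20, θ ≈ 63.43°.

θ_min ≈ 26.57°; |L|−L_z,max ≈ 0.4721ℏ; θ(m_l=2) ≈ 63.43°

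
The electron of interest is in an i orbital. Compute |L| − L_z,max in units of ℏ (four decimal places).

|L| − L_z,max ≈ 0.4807ℏ

For an i orbital, l = 6.
|L| = √42 ℏ ≈ 6.4807ℏ, while L_z,max = lℏ = 6ℏ.
The difference is (√42 − 6)ℏ ≈ 0.4807ℏ.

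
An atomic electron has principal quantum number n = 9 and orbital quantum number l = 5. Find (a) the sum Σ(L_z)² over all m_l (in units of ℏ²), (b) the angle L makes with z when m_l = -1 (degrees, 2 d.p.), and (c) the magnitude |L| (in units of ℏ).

Σ(L_z)² = 110 ℏ²; θ(m_l=-1) ≈ 100.52°; |L| = √30 ℏ ≈ 5.477ℏ

Σ m_l² = 110, so Σ(L_z)² = 110 ℏ².
For m_l = -1: cos θ = -1/√30, θ ≈ 100.52°.
|L| = ℏ√(5·6) = √30 ℏ ≈ 5.477ℏ.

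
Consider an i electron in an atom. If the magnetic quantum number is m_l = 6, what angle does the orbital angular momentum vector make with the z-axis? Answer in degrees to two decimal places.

For an i orbital, l = 6.
|L|² = l(l+1)ℏ² = 42ℏ², so |L| = √42 ℏ.
L_z = m_l ℏ = 6ℏ.
cos θ = L_z/|L| = 6/√42, so θ ≈ 22.21°.

θ ≈ 22.21°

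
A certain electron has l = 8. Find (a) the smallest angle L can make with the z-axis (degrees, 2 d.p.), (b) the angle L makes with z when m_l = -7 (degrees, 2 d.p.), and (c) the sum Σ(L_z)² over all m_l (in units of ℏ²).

θ_min ≈ 19.47°; θ(m_l=-7) ≈ 145.58°; Σ(L_z)² = 408 ℏ²

cos θ_min = 8/√72, so θ_min ≈ 19.47°.
For m_l = -7: cos θ = -7/√72, θ ≈ 145.58°.
Σ m_l² = 408, so Σ(L_z)² = 408 ℏ².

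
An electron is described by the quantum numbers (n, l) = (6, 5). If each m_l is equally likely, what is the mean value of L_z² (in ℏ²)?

⟨L_z²⟩ = 10 ℏ²

m_l ∈ {-5, -4, -3, -2, -1, 0, 1, 2, 3, 4, 5}.
Average of L_z² over 11 states: 110/11 ℏ² = 10 ℏ².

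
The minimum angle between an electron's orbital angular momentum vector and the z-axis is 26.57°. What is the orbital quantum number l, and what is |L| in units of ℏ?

cos θ_min = l/√(l(l+1)) = √(l/(l+1)), so l/(l+1) = cos²(26.57°) = 0.7999.
Solving: l = 4.
Then |L| = ℏ√(4·5) = 2√5 ℏ.

l = 4, |L| = 2√5 ℏ ≈ 4.472ℏ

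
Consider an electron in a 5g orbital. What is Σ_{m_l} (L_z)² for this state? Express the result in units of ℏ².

For 5g, l = 4.
m_l ∈ {-4, -3, -2, -1, 0, 1, 2, 3, 4}.
Summing m² from −4 to 4: Σ m_l² = 60.

Σ(L_z)² = 60 ℏ²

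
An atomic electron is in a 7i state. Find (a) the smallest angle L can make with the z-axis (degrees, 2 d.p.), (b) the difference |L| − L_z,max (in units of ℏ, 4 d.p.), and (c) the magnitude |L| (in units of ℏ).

The 7i subshell has l = 6.
cos θ_min = 6/√42, so θ_min ≈ 22.21°.
|L| − L_z,max = (√42 − 6)ℏ ≈ 0.4807ℏ.
|L| = ℏ√(6·7) = √42 ℏ ≈ 6.481ℏ.

θ_min ≈ 22.21°; |L|−L_z,max ≈ 0.4807ℏ; |L| = √42 ℏ ≈ 6.481ℏ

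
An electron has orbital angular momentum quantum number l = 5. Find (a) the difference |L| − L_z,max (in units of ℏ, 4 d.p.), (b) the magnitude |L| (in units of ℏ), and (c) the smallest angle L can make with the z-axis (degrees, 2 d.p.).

|L| − L_z,max = (√30 − 5)ℏ ≈ 0.4772ℏ.
|L| = ℏ√(5·6) = √30 ℏ ≈ 5.477ℏ.
cos θ_min = 5/√30, so θ_min ≈ 24.09°.

|L|−L_z,max ≈ 0.4772ℏ; |L| = √30 ℏ ≈ 5.477ℏ; θ_min ≈ 24.09°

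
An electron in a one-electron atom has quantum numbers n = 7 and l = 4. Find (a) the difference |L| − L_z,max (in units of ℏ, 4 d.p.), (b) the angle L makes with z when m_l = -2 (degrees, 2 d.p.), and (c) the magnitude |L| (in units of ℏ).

|L|−L_z,max ≈ 0.4721ℏ; θ(m_l=-2) ≈ 116.57°; |L| = 2√5 ℏ ≈ 4.472ℏ

|L| − L_z,max = (2√5 − 4)ℏ ≈ 0.4721ℏ.
For m_l = -2: cos θ = -2/√20, θ ≈ 116.57°.
|L| = ℏ√(4·5) = 2√5 ℏ ≈ 4.472ℏ.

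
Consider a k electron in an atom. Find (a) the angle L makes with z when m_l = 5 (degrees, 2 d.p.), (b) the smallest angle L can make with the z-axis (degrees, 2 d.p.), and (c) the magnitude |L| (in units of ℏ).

θ(m_l=5) ≈ 48.08°; θ_min ≈ 20.70°; |L| = 2√14 ℏ ≈ 7.483ℏ

A k state has l = 7.
For m_l = 5: cos θ = 5/√56, θ ≈ 48.08°.
cos θ_min = 7/√56, so θ_min ≈ 20.70°.
|L| = ℏ√(7·8) = 2√14 ℏ ≈ 7.483ℏ.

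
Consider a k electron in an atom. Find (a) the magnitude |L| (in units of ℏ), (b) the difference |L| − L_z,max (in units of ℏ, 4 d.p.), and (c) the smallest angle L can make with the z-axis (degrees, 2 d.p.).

|L| = 2√14 ℏ ≈ 7.483ℏ; |L|−L_z,max ≈ 0.4833ℏ; θ_min ≈ 20.70°

The letter k corresponds to l = 7.
|L| = ℏ√(7·8) = 2√14 ℏ ≈ 7.483ℏ.
|L| − L_z,max = (2√14 − 7)ℏ ≈ 0.4833ℏ.
cos θ_min = 7/√56, so θ_min ≈ 20.70°.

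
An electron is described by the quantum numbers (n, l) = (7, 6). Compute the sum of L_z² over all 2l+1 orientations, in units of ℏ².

The allowed m_l values are -6, -5, -4, -3, -2, -1, 0, 1, 2, 3, 4, 5, 6.
Summing m² from −6 to 6: Σ m_l² = 182.

Σ(L_z)² = 182 ℏ²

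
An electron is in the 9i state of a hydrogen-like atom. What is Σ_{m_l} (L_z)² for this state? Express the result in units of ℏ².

The 9i subshell has l = 6.
The allowed m_l values are -6, -5, -4, -3, -2, -1, 0, 1, 2, 3, 4, 5, 6.
Σ m_l² = 2·(1 + 4 + 9 + 16 + 25 + 36) = 182.

Σ(L_z)² = 182 ℏ²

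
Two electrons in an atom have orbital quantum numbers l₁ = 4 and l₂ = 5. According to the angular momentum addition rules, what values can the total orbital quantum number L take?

L = 1, 2, 3, 4, 5, 6, 7, 8, 9

By the triangle rule, |l₁ − l₂| ≤ L ≤ l₁ + l₂.
Allowed values: L = 1, 2, 3, 4, 5, 6, 7, 8, 9.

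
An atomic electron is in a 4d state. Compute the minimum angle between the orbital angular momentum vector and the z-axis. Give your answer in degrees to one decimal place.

For 4d, l = 2.
|L|² = l(l+1)ℏ² = 6ℏ², so |L| = √6 ℏ.
The smallest angle corresponds to the largest L_z, i.e. m_l = l = 2, giving L_z = 2ℏ.
cos θ_min = 2/√6, so θ_min ≈ 35.3°.

θ_min ≈ 35.3°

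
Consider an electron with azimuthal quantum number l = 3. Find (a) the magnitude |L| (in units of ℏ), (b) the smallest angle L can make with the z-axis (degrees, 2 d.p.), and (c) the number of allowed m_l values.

|L| = 2√3 ℏ ≈ 3.464ℏ; θ_min ≈ 30.00°; 7 values

|L| = ℏ√(3·4) = 2√3 ℏ ≈ 3.464ℏ.
cos θ_min = 3/√12, so θ_min ≈ 30.00°.
There are 2l+1 = 7 values of m_l.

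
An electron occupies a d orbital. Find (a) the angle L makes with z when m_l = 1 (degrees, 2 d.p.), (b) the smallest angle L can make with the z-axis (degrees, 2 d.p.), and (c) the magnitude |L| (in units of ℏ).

θ(m_l=1) ≈ 65.91°; θ_min ≈ 35.26°; |L| = √6 ℏ ≈ 2.449ℏ

A d state has l = 2.
For m_l = 1: cos θ = 1/√6, θ ≈ 65.91°.
cos θ_min = 2/√6, so θ_min ≈ 35.26°.
|L| = ℏ√(2·3) = √6 ℏ ≈ 2.449ℏ.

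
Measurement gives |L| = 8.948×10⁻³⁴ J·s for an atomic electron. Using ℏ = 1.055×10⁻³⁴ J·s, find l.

Dividing by ℏ: |L|/ℏ ≈ 8.482.
l(l+1) ≈ 8.482² ≈ 71.94, so l = 8.

l = 8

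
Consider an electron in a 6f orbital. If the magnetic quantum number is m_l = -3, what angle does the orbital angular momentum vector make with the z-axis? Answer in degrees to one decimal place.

θ ≈ 150.0°

For 6f, l = 3.
|L|² = l(l+1)ℏ² = 12ℏ², so |L| = 2√3 ℏ.
L_z = m_l ℏ = −3ℏ.
cos θ = L_z/|L| = -3/√12, so θ ≈ 150.0°.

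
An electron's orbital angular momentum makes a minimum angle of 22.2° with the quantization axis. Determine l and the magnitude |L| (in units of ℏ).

cos²θ_min = l/(l+1) = 0.8572.
Solving: l = 6.
Then |L| = ℏ√(6·7) = √42 ℏ.

l = 6, |L| = √42 ℏ ≈ 6.481ℏ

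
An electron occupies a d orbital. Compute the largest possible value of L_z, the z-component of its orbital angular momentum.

A d state has l = 2.
L_z = m_l ℏ with m_l ∈ {−2, …, 2}; the maximum is m_l = 2.

L_z,max = 2ℏ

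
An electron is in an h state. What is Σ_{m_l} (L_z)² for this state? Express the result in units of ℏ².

Σ(L_z)² = 110 ℏ²

An h state has l = 5.
m_l runs from −5 to 5, i.e. {-5, -4, -3, -2, -1, 0, 1, 2, 3, 4, 5}.
Σ m_l² = l(l+1)(2l+1)/3 = 5·6·11/3 = 110.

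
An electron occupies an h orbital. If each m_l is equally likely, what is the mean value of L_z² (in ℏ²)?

The letter h corresponds to l = 5.
m_l runs from −5 to 5, i.e. {-5, -4, -3, -2, -1, 0, 1, 2, 3, 4, 5}.
⟨L_z²⟩ = ℏ²·l(l+1)/3 = 10ℏ².

⟨L_z²⟩ = 10 ℏ²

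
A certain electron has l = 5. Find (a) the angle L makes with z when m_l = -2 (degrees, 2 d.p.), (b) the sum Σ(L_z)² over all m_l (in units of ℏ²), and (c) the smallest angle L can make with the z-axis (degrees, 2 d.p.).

For m_l = -2: cos θ = -2/√30, θ ≈ 111.42°.
Σ m_l² = 110, so Σ(L_z)² = 110 ℏ².
cos θ_min = 5/√30, so θ_min ≈ 24.09°.

θ(m_l=-2) ≈ 111.42°; Σ(L_z)² = 110 ℏ²; θ_min ≈ 24.09°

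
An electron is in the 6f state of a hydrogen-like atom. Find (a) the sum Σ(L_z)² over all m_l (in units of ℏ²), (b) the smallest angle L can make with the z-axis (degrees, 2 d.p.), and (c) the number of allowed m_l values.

Σ(L_z)² = 28 ℏ²; θ_min ≈ 30.00°; 7 values

The 6f subshell has l = 3.
Σ m_l² = 28, so Σ(L_z)² = 28 ℏ².
cos θ_min = 3/√12, so θ_min ≈ 30.00°.
There are 2l+1 = 7 values of m_l.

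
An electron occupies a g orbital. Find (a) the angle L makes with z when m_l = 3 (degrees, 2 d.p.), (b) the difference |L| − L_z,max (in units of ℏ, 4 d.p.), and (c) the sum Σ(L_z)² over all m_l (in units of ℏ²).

For a g orbital, l = 4.
For m_l = 3: cos θ = 3/√20, θ ≈ 47.87°.
|L| − L_z,max = (2√5 − 4)ℏ ≈ 0.4721ℏ.
Σ m_l² = 60, so Σ(L_z)² = 60 ℏ².

θ(m_l=3) ≈ 47.87°; |L|−L_z,max ≈ 0.4721ℏ; Σ(L_z)² = 60 ℏ²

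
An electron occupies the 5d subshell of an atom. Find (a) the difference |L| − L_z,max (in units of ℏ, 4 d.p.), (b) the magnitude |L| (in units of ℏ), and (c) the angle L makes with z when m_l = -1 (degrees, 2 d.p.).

|L|−L_z,max ≈ 0.4495ℏ; |L| = √6 ℏ ≈ 2.449ℏ; θ(m_l=-1) ≈ 114.09°

5d means n = 5, l = 2.
|L| − L_z,max = (√6 − 2)ℏ ≈ 0.4495ℏ.
|L| = ℏ√(2·3) = √6 ℏ ≈ 2.449ℏ.
For m_l = -1: cos θ = -1/√6, θ ≈ 114.09°.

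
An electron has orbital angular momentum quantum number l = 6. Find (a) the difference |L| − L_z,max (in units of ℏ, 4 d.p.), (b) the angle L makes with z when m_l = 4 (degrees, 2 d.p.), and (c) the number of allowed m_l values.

|L| − L_z,max = (√42 − 6)ℏ ≈ 0.4807ℏ.
For m_l = 4: cos θ = 4/√42, θ ≈ 51.89°.
There are 2l+1 = 13 values of m_l.

|L|−L_z,max ≈ 0.4807ℏ; θ(m_l=4) ≈ 51.89°; 13 values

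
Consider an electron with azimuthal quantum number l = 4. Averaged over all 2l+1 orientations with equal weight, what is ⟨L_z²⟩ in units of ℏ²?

⟨L_z²⟩ = 6.667 ℏ²

m_l ∈ {-4, -3, -2, -1, 0, 1, 2, 3, 4}.
⟨L_z²⟩ = ℏ²·l(l+1)/3 = 6.667ℏ².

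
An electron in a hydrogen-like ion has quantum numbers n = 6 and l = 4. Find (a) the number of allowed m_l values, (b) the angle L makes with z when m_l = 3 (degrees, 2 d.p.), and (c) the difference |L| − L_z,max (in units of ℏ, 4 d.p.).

9 values; θ(m_l=3) ≈ 47.87°; |L|−L_z,max ≈ 0.4721ℏ

There are 2l+1 = 9 values of m_l.
For m_l = 3: cos θ = 3/√20, θ ≈ 47.87°.
|L| − L_z,max = (2√5 − 4)ℏ ≈ 0.4721ℏ.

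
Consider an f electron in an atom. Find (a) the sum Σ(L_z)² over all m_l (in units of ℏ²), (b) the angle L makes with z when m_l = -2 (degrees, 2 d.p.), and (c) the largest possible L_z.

Σ(L_z)² = 28 ℏ²; θ(m_l=-2) ≈ 125.26°; L_z,max = 3ℏ

For an f orbital, l = 3.
Σ m_l² = 28, so Σ(L_z)² = 28 ℏ².
For m_l = -2: cos θ = -2/√12, θ ≈ 125.26°.
L_z,max = lℏ = 3ℏ.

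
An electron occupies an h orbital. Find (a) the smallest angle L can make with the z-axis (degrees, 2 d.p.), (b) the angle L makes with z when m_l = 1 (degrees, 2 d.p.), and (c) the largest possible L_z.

θ_min ≈ 24.09°; θ(m_l=1) ≈ 79.48°; L_z,max = 5ℏ

For an h orbital, l = 5.
cos θ_min = 5/√30, so θ_min ≈ 24.09°.
For m_l = 1: cos θ = 1/√30, θ ≈ 79.48°.
L_z,max = lℏ = 5ℏ.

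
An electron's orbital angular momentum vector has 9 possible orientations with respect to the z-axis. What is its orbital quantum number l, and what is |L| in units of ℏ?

Since there are 2l+1 = 9 values of m_l, l = 4.
Then |L| = √(l(l+1)) ℏ = 2√5 ℏ.

l = 4, |L| = 2√5 ℏ ≈ 4.472ℏ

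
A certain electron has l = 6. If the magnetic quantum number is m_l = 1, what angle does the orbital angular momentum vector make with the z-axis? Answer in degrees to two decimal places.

θ ≈ 81.12°

|L| = √(l(l+1)) ℏ = √42 ℏ.
L_z = m_l ℏ = 1ℏ.
cos θ = L_z/|L| = 1/√42, so θ ≈ 81.12°.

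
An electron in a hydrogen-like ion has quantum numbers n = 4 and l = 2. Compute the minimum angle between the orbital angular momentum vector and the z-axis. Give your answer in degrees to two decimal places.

|L| = ℏ√(l(l+1)) = √6 ℏ.
The smallest angle corresponds to the largest L_z, i.e. m_l = l = 2, giving L_z = 2ℏ.
cos θ_min = 2/√6, so θ_min ≈ 35.26°.

θ_min ≈ 35.26°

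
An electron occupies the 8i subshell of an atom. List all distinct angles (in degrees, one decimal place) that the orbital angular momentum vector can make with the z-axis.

For 8i, l = 6.
|L|² = l(l+1)ℏ² = 42ℏ², so |L| = √42 ℏ.
cos θ = m_l/√42 for each m_l ∈ {-6, -5, -4, -3, -2, -1, 0, 1, 2, 3, 4, 5, 6}.

θ ∈ {22.2°, 39.5°, 51.9°, 62.4°, 72.0°, 81.1°, 90.0°, 98.9°, 108.0°, 117.6°, 128.1°, 140.5°, 157.8°}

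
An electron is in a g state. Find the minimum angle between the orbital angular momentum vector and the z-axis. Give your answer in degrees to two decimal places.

A g state has l = 4.
|L|² = l(l+1)ℏ² = 20ℏ², so |L| = 2√5 ℏ.
The smallest angle corresponds to the largest L_z, i.e. m_l = l = 4, giving L_z = 4ℏ.
cos θ_min = 4/√20, so θ_min ≈ 26.57°.

θ_min ≈ 26.57°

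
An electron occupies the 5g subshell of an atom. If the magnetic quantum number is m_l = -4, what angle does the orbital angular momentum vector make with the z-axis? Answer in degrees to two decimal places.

For 5g, l = 4.
|L|² = l(l+1)ℏ² = 20ℏ², so |L| = 2√5 ℏ.
L_z = m_l ℏ = −4ℏ.
cos θ = L_z/|L| = -4/√20, so θ ≈ 153.43°.

θ ≈ 153.43°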